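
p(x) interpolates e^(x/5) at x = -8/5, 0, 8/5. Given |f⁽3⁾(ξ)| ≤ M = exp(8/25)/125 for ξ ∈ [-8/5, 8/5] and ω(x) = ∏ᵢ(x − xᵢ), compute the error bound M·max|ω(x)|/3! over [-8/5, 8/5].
512*sqrt(3)*exp(8/25)/421875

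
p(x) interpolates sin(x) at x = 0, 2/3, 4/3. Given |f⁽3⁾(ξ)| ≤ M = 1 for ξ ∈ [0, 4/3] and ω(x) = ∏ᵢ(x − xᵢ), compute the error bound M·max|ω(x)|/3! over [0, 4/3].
8*sqrt(3)/729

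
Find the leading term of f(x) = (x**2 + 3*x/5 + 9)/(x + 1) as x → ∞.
x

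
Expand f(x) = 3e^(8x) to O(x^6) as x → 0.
3 + 24*x + 96*x**2 + 256*x**3 + 512*x**4 + 4096*x**5/5 + O(x**6)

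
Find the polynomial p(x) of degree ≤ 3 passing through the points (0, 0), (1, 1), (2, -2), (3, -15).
-x**3 + x**2 + x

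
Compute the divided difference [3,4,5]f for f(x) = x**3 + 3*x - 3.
12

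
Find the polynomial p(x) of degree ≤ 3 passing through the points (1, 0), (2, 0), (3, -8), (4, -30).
-x**3 + 2*x**2 + x - 2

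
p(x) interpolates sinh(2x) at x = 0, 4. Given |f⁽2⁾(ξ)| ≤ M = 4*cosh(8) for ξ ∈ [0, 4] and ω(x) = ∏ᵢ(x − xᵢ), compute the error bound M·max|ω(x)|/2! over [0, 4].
8*cosh(8)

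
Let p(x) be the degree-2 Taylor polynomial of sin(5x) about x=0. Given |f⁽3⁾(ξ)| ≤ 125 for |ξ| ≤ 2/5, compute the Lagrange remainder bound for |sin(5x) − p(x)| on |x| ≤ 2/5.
4/3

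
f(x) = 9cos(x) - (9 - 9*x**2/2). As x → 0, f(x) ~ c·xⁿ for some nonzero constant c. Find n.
4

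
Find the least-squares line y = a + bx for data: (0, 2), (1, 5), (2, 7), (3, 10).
a = 21/10, b = 13/5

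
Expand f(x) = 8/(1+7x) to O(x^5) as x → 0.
8 - 56*x + 392*x**2 - 2744*x**3 + 19208*x**4 + O(x**5)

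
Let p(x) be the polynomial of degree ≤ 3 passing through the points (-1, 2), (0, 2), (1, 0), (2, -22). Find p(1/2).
19/8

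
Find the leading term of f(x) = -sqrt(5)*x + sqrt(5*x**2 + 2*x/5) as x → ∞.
sqrt(5)/25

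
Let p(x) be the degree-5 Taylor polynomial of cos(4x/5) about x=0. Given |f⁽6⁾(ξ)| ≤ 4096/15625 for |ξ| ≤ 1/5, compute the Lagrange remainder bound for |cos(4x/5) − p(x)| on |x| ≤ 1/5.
256/10986328125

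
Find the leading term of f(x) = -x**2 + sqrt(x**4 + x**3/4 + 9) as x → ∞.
x/8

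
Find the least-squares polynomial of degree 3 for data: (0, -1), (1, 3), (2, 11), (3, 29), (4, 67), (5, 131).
-65/63 + (967/189)x + (-20/9)x² + (35/27)x³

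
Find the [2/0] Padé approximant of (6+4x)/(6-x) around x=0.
5*x**2/36 + 5*x/6 + 1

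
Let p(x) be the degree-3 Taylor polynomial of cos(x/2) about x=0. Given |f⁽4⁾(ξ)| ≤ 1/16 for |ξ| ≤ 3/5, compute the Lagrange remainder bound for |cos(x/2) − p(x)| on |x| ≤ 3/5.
27/80000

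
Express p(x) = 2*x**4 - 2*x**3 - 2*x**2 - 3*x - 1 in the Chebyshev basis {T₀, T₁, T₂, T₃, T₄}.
(-5/4)T₀ + (-9/2)T₁ + (-1/2)T₃ + (1/4)T₄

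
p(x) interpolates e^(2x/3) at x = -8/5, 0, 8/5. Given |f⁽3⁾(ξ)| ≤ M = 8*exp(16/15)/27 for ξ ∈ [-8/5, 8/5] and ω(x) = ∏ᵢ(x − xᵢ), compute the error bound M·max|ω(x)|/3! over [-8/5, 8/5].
4096*sqrt(3)*exp(16/15)/91125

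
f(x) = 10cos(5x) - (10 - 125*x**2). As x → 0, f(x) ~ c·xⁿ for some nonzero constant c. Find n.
4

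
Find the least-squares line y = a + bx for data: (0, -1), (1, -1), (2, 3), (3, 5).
a = -9/5, b = 11/5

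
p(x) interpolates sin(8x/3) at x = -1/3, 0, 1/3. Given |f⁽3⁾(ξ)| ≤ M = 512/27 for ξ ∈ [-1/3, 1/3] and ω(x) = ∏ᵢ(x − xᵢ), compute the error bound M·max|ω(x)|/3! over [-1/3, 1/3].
512*sqrt(3)/19683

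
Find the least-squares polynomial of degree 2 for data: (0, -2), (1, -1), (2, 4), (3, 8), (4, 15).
-78/35 + (81/70)x + (11/14)x²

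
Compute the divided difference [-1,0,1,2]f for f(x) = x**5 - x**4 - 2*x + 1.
3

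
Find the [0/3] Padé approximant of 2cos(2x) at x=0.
2/(2*x**2 + 1)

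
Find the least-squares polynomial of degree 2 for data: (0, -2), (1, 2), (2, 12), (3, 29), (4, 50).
-15/7 + (97/70)x + (41/14)x²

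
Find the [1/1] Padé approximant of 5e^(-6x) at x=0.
(5 - 15*x)/(3*x + 1)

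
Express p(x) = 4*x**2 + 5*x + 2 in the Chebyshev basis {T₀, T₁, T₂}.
(4)T₀ + (5)T₁ + (2)T₂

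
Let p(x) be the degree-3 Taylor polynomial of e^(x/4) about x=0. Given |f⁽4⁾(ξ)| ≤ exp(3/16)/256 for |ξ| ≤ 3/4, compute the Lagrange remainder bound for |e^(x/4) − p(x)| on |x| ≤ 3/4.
27*exp(3/16)/524288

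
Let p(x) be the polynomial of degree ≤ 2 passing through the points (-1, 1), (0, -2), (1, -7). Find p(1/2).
-17/4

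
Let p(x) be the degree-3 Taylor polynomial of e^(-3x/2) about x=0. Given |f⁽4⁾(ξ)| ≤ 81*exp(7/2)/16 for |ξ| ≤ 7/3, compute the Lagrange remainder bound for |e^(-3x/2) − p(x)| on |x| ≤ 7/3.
2401*exp(7/2)/384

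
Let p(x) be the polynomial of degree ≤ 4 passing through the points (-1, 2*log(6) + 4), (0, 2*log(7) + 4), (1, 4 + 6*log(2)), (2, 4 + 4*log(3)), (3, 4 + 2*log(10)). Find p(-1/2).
log(147*14**(3/16)*3**(27/64)*5**(59/64)/40) + 4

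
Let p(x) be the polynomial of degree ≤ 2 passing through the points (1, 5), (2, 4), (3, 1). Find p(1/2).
19/4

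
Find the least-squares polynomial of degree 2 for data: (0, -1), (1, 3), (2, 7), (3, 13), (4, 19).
-33/35 + (23/7)x + (3/7)x²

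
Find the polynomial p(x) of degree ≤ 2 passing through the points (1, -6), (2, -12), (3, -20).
-x**2 - 3*x - 2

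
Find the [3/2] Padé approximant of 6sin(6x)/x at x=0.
(36 - 756*x**2/5)/(9*x**2/5 + 1)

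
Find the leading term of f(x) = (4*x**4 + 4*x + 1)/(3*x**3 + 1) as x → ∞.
4*x/3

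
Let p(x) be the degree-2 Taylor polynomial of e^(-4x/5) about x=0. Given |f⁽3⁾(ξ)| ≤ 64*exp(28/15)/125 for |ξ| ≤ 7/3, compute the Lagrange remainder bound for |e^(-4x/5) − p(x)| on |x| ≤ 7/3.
10976*exp(28/15)/10125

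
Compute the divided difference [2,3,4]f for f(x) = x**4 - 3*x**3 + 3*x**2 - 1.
31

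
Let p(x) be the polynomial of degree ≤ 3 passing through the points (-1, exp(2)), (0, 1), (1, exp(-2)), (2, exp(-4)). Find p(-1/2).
(-5*exp(2) + 1 + 5*(3 + exp(2))*exp(4))*exp(-4)/16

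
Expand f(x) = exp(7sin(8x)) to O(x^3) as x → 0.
1 + 56*x + 1568*x**2 + O(x**3)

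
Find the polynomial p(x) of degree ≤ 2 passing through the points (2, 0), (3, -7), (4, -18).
-2*x**2 + 3*x + 2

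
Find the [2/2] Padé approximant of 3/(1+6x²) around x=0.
3/(6*x**2 + 1)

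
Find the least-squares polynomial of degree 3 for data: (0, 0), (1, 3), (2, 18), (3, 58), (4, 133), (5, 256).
1/42 + (125/252)x + (5/12)x² + (35/18)x³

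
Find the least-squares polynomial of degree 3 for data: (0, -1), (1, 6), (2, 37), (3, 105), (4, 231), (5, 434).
-79/63 + (671/189)x + (95/63)x² + (82/27)x³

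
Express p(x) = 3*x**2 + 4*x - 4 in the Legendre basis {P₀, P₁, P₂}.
(-3)P₀ + (4)P₁ + (2)P₂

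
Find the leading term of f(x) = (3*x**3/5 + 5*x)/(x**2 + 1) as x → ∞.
3*x/5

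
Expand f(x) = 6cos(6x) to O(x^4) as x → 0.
6 - 108*x**2 + O(x**4)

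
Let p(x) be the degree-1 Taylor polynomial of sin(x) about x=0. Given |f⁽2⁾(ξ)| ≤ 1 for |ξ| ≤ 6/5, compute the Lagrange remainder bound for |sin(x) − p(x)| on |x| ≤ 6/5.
18/25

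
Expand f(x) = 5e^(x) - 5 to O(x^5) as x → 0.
5*x + 5*x**2/2 + 5*x**3/6 + 5*x**4/24 + O(x**5)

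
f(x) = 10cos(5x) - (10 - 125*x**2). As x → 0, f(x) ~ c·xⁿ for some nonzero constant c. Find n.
4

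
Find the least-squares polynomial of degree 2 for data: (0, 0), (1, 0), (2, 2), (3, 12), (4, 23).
3/35 + (-97/35)x + (15/7)x²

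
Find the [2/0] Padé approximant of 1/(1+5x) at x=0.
25*x**2 - 5*x + 1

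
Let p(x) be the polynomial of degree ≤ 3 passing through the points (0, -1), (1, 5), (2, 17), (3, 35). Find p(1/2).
5/4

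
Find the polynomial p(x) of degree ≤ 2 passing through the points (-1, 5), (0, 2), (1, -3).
-x**2 - 4*x + 2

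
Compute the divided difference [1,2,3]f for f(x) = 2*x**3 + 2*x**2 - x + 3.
14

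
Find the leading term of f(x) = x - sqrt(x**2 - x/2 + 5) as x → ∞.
1/4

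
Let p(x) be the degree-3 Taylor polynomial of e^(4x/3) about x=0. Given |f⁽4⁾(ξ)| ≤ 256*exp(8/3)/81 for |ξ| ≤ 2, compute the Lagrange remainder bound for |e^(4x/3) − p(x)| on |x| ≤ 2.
512*exp(8/3)/243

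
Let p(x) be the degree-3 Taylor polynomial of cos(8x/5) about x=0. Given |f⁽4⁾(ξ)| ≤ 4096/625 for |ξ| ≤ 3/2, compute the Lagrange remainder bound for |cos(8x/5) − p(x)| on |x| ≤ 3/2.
864/625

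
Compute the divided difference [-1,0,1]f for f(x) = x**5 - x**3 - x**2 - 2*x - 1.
-1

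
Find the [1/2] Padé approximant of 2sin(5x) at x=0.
10*x/(25*x**2/6 + 1)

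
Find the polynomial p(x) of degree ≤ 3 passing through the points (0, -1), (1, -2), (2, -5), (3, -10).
-x**2 - 1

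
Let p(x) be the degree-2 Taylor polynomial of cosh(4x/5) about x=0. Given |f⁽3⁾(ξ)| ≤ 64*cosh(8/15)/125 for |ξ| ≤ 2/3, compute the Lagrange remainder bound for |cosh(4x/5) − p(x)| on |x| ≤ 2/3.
256*cosh(8/15)/10125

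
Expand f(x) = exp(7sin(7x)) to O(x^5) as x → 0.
1 + 49*x + 2401*x**2/2 + 19208*x**3 + 1764735*x**4/8 + O(x**5)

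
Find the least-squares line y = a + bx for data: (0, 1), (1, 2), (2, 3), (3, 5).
a = 4/5, b = 13/10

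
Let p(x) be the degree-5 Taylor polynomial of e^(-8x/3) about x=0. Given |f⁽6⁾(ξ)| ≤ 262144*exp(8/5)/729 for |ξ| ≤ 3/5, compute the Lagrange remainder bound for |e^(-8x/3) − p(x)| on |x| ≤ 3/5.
16384*exp(8/5)/703125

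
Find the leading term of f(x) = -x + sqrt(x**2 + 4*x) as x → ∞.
2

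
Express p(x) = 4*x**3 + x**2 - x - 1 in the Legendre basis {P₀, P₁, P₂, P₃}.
(-2/3)P₀ + (7/5)P₁ + (2/3)P₂ + (8/5)P₃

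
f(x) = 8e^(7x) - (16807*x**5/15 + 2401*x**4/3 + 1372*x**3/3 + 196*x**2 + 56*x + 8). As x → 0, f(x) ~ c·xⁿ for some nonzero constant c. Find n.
6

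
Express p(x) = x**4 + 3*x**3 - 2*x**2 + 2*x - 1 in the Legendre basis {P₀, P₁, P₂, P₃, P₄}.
(-22/15)P₀ + (19/5)P₁ + (-16/21)P₂ + (6/5)P₃ + (8/35)P₄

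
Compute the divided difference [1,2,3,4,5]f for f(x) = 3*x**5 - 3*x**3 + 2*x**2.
45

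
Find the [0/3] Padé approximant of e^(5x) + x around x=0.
1/(-521*x**3/6 + 47*x**2/2 - 6*x + 1)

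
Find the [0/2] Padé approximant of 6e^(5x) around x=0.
6/(25*x**2/2 - 5*x + 1)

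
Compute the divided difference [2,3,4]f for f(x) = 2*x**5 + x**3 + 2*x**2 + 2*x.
581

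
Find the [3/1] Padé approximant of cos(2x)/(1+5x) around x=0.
(2*x**3/15 - 140*x**2/69 + 2*x/345 + 1)/(1727*x/345 + 1)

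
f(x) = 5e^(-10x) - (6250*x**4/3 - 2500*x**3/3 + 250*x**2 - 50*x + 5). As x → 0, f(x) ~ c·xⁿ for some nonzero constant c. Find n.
5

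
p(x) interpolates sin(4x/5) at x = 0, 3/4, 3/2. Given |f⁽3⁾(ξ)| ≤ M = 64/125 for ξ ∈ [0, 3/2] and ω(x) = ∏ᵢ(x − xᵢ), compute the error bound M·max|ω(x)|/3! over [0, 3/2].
sqrt(3)/125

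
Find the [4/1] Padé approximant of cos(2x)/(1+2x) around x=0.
(2*x**4/3 - 2*x**2 + 1)/(2*x + 1)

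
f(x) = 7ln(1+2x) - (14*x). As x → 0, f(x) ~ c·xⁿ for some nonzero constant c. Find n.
2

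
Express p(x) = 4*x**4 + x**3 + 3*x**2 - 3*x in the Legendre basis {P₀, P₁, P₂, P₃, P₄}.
(9/5)P₀ + (-12/5)P₁ + (30/7)P₂ + (2/5)P₃ + (32/35)P₄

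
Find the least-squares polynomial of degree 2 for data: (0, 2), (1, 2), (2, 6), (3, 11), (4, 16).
11/7 + (39/70)x + (11/14)x²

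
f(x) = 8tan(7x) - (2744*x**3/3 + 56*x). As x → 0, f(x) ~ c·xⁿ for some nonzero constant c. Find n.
5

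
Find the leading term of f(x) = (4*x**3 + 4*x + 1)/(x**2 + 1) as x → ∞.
4*x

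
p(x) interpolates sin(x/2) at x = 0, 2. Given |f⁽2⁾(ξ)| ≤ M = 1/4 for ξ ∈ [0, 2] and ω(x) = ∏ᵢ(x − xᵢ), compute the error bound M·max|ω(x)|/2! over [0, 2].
1/8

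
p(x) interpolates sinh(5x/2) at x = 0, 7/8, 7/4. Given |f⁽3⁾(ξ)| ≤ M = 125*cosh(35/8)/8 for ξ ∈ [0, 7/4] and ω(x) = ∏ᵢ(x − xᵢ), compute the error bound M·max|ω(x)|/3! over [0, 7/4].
42875*sqrt(3)*cosh(35/8)/110592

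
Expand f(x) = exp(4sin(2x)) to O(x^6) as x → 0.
1 + 8*x + 32*x**2 + 80*x**3 + 128*x**4 + 1552*x**5/15 + O(x**6)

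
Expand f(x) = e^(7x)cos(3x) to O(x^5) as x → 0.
1 + 7*x + 20*x**2 + 77*x**3/3 - 41*x**4/6 + O(x**5)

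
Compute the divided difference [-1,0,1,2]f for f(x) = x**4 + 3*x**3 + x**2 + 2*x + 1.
5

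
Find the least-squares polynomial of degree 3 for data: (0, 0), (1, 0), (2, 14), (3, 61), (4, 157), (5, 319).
11/126 + (-1637/756)x + (-269/252)x² + (77/27)x³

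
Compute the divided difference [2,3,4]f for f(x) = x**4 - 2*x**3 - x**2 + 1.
36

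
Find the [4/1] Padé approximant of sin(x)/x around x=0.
x**4/120 - x**2/6 + 1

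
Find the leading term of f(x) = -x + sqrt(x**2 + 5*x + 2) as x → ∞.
5/2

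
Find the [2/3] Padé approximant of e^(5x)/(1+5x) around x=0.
(65*x**2/28 + 18*x/7 + 1)/(200*x**3/21 - 285*x**2/28 + 18*x/7 + 1)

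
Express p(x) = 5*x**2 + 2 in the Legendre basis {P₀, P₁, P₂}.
(11/3)P₀ + (10/3)P₂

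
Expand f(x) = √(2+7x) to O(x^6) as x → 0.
sqrt(2) + 7*sqrt(2)*x/4 - 49*sqrt(2)*x**2/32 + 343*sqrt(2)*x**3/128 - 12005*sqrt(2)*x**4/2048 + 117649*sqrt(2)*x**5/8192 + O(x**6)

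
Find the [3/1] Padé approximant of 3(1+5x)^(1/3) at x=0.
(-125*x**3/27 + 25*x**2/3 + 15*x + 3)/(10*x/3 + 1)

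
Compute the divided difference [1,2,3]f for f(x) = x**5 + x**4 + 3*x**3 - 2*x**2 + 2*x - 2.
131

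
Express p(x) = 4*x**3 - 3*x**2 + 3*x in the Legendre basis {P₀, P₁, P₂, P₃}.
-P₀ + (27/5)P₁ + (-2)P₂ + (8/5)P₃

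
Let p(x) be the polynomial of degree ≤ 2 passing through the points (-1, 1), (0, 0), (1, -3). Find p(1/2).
-5/4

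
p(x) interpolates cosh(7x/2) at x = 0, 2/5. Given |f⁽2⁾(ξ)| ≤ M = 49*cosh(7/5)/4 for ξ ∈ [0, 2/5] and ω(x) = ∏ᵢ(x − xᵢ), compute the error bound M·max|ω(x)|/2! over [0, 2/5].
49*cosh(7/5)/200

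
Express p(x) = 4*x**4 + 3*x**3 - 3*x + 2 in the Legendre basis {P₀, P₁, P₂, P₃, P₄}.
(14/5)P₀ + (-6/5)P₁ + (16/7)P₂ + (6/5)P₃ + (32/35)P₄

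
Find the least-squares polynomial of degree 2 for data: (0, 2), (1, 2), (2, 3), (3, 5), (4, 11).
79/35 + (-113/70)x + (13/14)x²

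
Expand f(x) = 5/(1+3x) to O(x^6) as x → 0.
5 - 15*x + 45*x**2 - 135*x**3 + 405*x**4 - 1215*x**5 + O(x**6)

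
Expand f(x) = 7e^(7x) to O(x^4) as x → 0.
7 + 49*x + 343*x**2/2 + 2401*x**3/6 + O(x**4)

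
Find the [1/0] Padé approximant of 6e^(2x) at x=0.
12*x + 6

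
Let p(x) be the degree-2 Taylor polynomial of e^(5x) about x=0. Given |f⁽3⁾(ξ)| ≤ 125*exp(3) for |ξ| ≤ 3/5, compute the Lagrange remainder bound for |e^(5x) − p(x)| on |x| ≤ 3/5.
9*exp(3)/2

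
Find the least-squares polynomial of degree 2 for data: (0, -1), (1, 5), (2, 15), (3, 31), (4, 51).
-33/35 + (23/7)x + (17/7)x²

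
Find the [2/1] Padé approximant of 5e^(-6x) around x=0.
(30*x**2 - 20*x + 5)/(2*x + 1)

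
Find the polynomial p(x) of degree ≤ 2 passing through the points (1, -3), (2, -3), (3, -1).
x**2 - 3*x - 1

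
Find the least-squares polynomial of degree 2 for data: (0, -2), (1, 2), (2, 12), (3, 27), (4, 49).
-68/35 + (69/70)x + (41/14)x²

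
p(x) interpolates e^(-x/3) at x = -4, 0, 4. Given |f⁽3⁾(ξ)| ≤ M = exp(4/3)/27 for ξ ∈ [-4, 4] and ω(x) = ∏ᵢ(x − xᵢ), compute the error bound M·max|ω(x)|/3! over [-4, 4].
64*sqrt(3)*exp(4/3)/729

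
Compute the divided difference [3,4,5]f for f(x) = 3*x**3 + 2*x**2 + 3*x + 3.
38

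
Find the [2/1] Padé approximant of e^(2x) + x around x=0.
(7*x/3 + 1)/(1 - 2*x/3)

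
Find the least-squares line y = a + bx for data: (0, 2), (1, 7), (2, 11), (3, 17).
a = 19/10, b = 49/10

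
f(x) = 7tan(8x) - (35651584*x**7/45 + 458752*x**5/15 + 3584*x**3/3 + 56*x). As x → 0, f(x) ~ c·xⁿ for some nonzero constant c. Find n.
9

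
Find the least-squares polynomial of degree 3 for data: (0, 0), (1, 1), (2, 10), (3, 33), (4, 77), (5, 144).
5/42 + (-515/252)x + (145/84)x² + (8/9)x³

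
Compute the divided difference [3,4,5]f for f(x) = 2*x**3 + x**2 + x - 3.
25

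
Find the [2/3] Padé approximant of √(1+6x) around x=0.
(63*x**2/4 + 42*x/5 + 1)/(-27*x**3/20 + 81*x**2/20 + 27*x/5 + 1)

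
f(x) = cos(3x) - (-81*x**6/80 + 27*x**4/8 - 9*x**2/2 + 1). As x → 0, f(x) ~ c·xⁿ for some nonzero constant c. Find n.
8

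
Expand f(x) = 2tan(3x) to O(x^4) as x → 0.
6*x + 18*x**3 + O(x**4)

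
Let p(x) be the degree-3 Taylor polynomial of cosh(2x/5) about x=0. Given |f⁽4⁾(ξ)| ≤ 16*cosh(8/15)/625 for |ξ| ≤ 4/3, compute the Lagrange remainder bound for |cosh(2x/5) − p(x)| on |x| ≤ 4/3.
512*cosh(8/15)/151875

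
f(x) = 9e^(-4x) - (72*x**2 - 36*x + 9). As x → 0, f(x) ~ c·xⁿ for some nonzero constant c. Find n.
3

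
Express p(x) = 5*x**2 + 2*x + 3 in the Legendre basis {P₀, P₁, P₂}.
(14/3)P₀ + (2)P₁ + (10/3)P₂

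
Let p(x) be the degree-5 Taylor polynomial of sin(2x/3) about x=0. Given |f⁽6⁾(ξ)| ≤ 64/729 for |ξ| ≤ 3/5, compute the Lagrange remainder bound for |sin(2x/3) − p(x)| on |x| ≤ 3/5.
4/703125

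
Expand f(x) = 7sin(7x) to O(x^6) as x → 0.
49*x - 2401*x**3/6 + 117649*x**5/120 + O(x**6)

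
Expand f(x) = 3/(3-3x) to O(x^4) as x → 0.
1 + x + x**2 + x**3 + O(x**4)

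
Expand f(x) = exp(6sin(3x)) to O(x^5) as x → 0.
1 + 18*x + 162*x**2 + 945*x**3 + 3888*x**4 + O(x**5)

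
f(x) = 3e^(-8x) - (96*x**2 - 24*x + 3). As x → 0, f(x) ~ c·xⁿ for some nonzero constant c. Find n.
3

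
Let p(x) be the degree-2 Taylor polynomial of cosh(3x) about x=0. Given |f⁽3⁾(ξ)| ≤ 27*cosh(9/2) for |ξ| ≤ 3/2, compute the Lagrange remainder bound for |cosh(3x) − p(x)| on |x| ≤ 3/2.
243*cosh(9/2)/16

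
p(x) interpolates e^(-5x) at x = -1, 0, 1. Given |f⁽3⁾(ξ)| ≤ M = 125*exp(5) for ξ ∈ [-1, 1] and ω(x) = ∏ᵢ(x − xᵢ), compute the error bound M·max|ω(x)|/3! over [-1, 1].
125*sqrt(3)*exp(5)/27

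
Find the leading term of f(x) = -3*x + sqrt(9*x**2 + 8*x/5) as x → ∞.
4/15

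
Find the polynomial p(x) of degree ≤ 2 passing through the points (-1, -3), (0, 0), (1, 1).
-x**2 + 2*x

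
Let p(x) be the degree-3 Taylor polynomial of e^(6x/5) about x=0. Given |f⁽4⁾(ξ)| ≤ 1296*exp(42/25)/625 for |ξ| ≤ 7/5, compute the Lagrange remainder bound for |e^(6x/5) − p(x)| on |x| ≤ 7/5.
129654*exp(42/25)/390625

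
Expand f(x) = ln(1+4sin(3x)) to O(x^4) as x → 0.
12*x - 72*x**2 + 558*x**3 + O(x**4)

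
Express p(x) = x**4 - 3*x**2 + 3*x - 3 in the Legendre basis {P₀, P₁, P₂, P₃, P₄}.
(-19/5)P₀ + (3)P₁ + (-10/7)P₂ + (8/35)P₄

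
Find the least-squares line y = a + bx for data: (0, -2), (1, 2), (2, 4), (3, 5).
a = -6/5, b = 23/10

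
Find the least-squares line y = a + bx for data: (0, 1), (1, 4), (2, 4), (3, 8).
a = 11/10, b = 21/10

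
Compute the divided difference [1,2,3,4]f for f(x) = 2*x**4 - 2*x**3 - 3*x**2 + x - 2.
18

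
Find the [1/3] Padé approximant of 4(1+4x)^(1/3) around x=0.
(40*x/3 + 4)/(64*x**3/81 - 8*x**2/9 + 2*x + 1)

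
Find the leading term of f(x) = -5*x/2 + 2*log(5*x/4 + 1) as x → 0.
-25*x**2/16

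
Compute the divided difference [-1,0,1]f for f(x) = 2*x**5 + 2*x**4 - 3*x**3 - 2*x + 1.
2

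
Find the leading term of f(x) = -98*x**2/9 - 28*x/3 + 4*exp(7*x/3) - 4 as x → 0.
686*x**3/81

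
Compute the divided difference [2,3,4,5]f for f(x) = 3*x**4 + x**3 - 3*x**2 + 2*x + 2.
43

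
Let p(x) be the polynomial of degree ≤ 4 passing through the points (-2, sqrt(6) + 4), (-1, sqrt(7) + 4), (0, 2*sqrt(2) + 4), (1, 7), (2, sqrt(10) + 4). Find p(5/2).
-187/32 - 45*sqrt(7)/32 + 35*sqrt(6)/128 + 315*sqrt(10)/128 + 189*sqrt(2)/32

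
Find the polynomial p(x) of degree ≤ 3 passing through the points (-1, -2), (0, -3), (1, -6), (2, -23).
-2*x**3 - x**2 - 3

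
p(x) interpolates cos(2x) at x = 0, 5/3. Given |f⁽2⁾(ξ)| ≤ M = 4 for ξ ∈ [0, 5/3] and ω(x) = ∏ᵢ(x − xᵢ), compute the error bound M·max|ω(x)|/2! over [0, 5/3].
25/18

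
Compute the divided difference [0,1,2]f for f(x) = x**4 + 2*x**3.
13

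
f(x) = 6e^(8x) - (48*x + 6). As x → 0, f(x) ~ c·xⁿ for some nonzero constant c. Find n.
2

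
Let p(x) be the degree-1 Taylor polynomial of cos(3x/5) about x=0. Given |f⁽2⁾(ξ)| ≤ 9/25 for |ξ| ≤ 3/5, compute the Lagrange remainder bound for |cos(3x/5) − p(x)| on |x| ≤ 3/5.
81/1250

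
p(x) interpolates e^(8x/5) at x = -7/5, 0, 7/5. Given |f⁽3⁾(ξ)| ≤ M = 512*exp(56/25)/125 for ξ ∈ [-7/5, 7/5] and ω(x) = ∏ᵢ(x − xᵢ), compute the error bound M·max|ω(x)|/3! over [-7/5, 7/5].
175616*sqrt(3)*exp(56/25)/421875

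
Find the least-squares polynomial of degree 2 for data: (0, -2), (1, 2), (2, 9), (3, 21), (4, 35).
-71/35 + (151/70)x + (25/14)x²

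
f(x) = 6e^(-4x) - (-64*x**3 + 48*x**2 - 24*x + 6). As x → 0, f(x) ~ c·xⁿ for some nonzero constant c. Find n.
4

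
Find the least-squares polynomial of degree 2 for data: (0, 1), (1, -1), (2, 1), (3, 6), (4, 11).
22/35 + (-151/70)x + (17/14)x²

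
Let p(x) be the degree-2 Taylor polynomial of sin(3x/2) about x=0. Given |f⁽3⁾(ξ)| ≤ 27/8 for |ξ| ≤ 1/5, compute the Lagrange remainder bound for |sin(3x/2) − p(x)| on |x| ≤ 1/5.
9/2000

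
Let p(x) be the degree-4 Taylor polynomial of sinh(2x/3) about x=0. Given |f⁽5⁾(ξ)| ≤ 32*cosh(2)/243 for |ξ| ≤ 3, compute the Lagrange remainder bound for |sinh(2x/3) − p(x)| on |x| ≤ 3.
4*cosh(2)/15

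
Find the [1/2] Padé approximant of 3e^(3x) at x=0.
(3*x + 3)/(3*x**2/2 - 2*x + 1)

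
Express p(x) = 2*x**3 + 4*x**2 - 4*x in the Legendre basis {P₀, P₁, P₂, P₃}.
(4/3)P₀ + (-14/5)P₁ + (8/3)P₂ + (4/5)P₃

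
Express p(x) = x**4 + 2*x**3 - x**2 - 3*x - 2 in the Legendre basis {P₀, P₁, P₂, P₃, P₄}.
(-32/15)P₀ + (-9/5)P₁ + (-2/21)P₂ + (4/5)P₃ + (8/35)P₄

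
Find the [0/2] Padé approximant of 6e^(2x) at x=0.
6/(2*x**2 - 2*x + 1)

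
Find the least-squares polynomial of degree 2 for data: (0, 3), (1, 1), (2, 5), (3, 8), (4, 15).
92/35 + (-123/70)x + (17/14)x²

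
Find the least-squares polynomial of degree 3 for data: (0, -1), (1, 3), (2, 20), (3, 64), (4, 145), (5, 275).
-19/21 + (7/18)x + (26/21)x² + (35/18)x³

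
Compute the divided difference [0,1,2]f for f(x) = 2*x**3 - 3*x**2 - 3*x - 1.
3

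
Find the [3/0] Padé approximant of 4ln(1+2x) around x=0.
8*x*(4*x**2 - 3*x + 3)/3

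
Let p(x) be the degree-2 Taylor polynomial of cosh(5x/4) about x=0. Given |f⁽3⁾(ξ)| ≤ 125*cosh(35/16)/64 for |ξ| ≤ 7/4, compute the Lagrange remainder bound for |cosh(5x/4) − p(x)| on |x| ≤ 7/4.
42875*cosh(35/16)/24576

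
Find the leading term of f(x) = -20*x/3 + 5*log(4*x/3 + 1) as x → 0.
-40*x**2/9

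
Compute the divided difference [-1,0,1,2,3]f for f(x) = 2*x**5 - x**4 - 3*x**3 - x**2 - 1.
9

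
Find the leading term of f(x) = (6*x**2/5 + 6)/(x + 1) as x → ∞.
6*x/5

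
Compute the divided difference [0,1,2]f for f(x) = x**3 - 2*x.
3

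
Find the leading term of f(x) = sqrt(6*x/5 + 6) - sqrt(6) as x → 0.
sqrt(6)*x/10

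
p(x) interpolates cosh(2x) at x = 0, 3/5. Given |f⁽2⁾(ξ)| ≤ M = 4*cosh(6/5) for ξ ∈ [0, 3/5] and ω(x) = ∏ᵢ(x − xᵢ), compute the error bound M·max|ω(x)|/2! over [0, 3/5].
9*cosh(6/5)/50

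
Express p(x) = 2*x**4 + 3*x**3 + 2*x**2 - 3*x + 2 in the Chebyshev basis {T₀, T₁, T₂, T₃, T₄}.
(15/4)T₀ + (-3/4)T₁ + (2)T₂ + (3/4)T₃ + (1/4)T₄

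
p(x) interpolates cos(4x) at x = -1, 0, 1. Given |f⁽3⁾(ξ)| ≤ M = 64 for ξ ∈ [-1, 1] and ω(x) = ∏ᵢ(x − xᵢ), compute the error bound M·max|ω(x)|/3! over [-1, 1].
64*sqrt(3)/27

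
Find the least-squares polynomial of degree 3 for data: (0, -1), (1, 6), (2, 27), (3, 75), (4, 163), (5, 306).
-67/63 + (944/189)x + (-1/63)x² + (61/27)x³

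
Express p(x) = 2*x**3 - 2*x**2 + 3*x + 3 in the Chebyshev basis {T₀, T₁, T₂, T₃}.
(2)T₀ + (9/2)T₁ - T₂ + (1/2)T₃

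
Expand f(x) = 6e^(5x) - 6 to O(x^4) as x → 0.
30*x + 75*x**2 + 125*x**3 + O(x**4)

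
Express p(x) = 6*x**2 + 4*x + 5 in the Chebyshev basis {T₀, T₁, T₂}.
(8)T₀ + (4)T₁ + (3)T₂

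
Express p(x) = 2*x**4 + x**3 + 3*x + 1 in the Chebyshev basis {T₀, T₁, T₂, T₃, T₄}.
(7/4)T₀ + (15/4)T₁ + T₂ + (1/4)T₃ + (1/4)T₄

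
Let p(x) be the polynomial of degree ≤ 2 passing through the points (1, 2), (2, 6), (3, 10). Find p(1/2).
0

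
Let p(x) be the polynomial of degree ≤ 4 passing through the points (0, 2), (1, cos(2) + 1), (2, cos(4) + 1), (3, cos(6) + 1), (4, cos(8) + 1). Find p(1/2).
35*cos(2)/32 - 5*cos(8)/128 + 7*cos(6)/32 - 35*cos(4)/64 + 163/128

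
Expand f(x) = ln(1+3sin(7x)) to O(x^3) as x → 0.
21*x - 441*x**2/2 + O(x**3)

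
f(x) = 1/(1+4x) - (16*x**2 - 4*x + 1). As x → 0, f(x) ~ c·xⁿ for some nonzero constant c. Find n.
3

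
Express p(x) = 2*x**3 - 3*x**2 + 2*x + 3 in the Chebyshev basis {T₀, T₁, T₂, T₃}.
(3/2)T₀ + (7/2)T₁ + (-3/2)T₂ + (1/2)T₃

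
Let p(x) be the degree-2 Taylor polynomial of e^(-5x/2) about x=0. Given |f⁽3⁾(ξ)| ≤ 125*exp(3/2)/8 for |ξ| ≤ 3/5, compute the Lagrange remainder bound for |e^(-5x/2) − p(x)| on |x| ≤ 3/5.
9*exp(3/2)/16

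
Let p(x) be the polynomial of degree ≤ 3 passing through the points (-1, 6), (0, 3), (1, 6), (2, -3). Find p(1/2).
39/8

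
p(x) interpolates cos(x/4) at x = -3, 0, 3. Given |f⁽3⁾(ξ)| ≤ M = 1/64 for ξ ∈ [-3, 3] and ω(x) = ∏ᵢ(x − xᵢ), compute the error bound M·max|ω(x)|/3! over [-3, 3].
sqrt(3)/64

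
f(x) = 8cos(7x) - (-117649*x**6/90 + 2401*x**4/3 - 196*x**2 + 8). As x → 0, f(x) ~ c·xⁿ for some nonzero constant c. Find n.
8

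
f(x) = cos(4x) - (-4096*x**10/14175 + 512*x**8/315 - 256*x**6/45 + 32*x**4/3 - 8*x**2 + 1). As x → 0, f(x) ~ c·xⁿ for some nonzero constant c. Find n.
12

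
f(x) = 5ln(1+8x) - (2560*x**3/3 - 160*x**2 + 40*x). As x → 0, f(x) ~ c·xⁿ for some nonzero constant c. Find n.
4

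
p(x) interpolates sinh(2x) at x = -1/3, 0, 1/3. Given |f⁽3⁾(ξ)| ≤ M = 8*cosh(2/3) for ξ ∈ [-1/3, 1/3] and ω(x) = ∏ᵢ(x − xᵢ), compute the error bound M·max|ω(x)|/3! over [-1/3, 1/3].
8*sqrt(3)*cosh(2/3)/729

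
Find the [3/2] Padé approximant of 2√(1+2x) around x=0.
(x**3/2 + 9*x**2/2 + 6*x + 2)/(3*x**2/4 + 2*x + 1)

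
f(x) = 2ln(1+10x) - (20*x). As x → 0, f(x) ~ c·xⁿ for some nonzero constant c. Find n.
2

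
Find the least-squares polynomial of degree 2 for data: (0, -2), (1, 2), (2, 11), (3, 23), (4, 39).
-15/7 + (181/70)x + (27/14)x²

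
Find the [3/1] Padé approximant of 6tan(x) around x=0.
2*x*(x**2 + 3)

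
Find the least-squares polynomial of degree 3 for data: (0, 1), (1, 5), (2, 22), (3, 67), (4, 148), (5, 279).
137/126 + (163/756)x + (88/63)x² + (209/108)x³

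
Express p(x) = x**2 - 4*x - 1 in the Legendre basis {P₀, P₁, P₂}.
(-2/3)P₀ + (-4)P₁ + (2/3)P₂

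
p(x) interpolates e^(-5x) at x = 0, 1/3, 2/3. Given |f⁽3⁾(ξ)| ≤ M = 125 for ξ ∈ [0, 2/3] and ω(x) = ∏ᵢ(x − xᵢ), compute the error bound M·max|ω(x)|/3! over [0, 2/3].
125*sqrt(3)/729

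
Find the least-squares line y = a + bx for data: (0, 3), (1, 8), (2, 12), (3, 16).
a = 33/10, b = 43/10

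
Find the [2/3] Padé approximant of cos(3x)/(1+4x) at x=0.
(1 - 15*x**2/4)/(3*x**3 + 3*x**2/4 + 4*x + 1)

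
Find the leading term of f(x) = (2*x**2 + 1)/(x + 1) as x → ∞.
2*x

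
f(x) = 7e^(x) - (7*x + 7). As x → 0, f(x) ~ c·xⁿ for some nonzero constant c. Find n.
2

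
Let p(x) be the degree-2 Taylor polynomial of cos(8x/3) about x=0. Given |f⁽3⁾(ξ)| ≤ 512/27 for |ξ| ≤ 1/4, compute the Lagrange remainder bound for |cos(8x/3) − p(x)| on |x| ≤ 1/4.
4/81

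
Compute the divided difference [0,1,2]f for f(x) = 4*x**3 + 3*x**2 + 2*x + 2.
15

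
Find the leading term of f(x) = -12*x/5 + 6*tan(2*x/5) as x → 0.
16*x**3/125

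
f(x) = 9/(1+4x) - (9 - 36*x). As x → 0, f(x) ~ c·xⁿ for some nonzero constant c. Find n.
2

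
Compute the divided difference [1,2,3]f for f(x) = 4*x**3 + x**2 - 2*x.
25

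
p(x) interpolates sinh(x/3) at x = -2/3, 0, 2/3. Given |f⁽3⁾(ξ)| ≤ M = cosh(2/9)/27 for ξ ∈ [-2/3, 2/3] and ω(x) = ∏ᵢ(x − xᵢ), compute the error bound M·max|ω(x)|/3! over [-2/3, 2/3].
8*sqrt(3)*cosh(2/9)/19683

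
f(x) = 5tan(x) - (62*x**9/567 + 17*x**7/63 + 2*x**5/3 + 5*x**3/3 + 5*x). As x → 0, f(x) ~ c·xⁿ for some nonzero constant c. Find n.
11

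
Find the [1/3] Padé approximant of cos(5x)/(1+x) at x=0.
(1 - 125*x/12)/(-2825*x**3/24 + 25*x**2/12 - 113*x/12 + 1)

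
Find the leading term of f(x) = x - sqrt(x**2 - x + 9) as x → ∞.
1/2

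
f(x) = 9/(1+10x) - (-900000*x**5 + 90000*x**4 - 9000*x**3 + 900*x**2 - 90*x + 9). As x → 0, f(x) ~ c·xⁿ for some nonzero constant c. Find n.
6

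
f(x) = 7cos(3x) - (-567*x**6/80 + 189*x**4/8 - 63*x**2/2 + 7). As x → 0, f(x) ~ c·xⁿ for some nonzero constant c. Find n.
8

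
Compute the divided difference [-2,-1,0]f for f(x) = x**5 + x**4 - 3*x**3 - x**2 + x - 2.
0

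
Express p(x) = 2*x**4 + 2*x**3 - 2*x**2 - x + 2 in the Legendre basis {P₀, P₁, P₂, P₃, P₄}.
(26/15)P₀ + (1/5)P₁ + (-4/21)P₂ + (4/5)P₃ + (16/35)P₄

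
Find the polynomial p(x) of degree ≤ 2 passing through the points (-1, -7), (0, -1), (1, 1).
-2*x**2 + 4*x - 1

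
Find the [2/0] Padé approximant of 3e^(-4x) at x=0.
24*x**2 - 12*x + 3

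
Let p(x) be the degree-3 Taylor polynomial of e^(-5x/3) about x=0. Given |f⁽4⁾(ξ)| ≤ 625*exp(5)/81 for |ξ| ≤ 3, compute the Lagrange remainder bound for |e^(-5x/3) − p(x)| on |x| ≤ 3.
625*exp(5)/24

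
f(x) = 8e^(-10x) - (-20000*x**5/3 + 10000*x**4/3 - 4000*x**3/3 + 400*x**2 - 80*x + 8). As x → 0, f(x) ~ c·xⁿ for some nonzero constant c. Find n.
6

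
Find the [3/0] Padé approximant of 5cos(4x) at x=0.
5 - 40*x**2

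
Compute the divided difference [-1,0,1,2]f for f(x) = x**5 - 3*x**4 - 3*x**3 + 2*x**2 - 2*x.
-4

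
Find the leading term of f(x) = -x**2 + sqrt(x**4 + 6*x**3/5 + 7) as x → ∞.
3*x/5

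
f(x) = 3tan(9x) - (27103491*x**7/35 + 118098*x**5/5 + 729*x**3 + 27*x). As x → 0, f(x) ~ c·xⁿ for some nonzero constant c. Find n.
9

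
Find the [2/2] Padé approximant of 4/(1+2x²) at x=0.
4/(2*x**2 + 1)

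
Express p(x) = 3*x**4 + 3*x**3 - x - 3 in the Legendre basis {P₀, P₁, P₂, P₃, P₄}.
(-12/5)P₀ + (4/5)P₁ + (12/7)P₂ + (6/5)P₃ + (24/35)P₄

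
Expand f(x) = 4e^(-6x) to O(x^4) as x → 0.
4 - 24*x + 72*x**2 - 144*x**3 + O(x**4)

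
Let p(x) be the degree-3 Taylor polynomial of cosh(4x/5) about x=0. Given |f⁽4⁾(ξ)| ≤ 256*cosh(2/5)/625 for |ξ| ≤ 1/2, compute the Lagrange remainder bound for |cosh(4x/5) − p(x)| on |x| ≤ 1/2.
2*cosh(2/5)/1875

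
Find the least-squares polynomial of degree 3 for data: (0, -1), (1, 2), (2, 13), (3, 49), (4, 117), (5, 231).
-52/63 + (167/189)x + (-169/252)x² + (211/108)x³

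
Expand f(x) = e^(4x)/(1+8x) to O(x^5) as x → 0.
1 - 4*x + 40*x**2 - 928*x**3/3 + 7456*x**4/3 + O(x**5)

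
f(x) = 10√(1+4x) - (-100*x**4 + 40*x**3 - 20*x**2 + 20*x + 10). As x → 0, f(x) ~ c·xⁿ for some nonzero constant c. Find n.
5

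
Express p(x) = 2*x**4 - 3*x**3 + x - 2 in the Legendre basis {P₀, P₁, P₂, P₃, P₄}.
(-8/5)P₀ + (-4/5)P₁ + (8/7)P₂ + (-6/5)P₃ + (16/35)P₄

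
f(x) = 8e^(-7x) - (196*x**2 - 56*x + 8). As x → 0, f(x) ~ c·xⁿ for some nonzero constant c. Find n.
3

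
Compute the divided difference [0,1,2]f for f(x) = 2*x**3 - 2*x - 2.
6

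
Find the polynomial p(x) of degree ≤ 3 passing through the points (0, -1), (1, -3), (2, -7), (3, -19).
-x**3 + 2*x**2 - 3*x - 1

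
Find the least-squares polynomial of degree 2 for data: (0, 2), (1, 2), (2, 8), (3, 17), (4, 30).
61/35 + (-83/70)x + (29/14)x²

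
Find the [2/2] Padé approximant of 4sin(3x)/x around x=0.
(12 - 63*x**2/5)/(9*x**2/20 + 1)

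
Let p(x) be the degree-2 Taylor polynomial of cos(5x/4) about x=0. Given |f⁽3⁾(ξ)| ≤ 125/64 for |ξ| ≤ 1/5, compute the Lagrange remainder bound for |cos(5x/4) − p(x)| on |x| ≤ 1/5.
1/384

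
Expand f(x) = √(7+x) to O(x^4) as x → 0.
sqrt(7) + sqrt(7)*x/14 - sqrt(7)*x**2/392 + sqrt(7)*x**3/5488 + O(x**4)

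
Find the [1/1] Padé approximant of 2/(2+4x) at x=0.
1/(2*x + 1)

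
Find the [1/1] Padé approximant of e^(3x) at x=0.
(3*x/2 + 1)/(1 - 3*x/2)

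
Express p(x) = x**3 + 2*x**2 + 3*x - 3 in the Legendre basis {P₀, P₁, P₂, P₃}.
(-7/3)P₀ + (18/5)P₁ + (4/3)P₂ + (2/5)P₃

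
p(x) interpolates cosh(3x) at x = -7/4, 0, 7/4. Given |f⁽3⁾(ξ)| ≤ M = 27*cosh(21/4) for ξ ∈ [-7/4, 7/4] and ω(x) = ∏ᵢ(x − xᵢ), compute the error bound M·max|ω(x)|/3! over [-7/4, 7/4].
343*sqrt(3)*cosh(21/4)/64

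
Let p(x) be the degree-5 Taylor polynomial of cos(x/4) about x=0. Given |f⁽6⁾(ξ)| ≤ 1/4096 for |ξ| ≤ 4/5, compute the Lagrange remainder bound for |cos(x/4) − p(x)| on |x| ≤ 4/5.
1/11250000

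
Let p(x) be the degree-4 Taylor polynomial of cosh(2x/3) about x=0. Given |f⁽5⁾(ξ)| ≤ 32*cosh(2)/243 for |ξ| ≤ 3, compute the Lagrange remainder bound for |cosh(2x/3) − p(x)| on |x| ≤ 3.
4*cosh(2)/15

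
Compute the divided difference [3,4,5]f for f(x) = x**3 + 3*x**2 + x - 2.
15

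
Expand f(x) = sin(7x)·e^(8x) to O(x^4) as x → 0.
7*x + 56*x**2 + 1001*x**3/6 + O(x**4)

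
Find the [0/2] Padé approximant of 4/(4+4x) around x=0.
1/(x + 1)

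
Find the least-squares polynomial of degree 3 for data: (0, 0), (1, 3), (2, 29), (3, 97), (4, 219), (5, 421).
-1/6 + (-65/36)x + (7/3)x² + (107/36)x³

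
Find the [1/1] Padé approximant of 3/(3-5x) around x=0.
1/(1 - 5*x/3)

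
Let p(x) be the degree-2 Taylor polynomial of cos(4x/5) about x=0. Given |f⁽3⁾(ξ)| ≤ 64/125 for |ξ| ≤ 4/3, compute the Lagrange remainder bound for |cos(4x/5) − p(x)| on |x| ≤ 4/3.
2048/10125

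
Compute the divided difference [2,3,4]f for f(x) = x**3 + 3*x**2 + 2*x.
12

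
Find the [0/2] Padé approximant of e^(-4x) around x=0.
1/(8*x**2 + 4*x + 1)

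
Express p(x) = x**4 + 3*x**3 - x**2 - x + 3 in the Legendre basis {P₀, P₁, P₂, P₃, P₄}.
(43/15)P₀ + (4/5)P₁ + (-2/21)P₂ + (6/5)P₃ + (8/35)P₄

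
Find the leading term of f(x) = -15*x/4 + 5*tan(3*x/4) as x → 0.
45*x**3/64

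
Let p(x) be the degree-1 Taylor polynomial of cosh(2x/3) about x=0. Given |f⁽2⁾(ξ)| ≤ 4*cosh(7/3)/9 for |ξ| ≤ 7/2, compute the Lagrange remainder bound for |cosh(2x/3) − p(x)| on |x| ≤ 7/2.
49*cosh(7/3)/18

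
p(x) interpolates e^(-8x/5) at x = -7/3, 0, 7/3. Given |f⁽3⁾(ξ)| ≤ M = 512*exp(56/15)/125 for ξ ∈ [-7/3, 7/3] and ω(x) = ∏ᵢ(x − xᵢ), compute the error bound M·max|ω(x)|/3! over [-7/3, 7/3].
175616*sqrt(3)*exp(56/15)/91125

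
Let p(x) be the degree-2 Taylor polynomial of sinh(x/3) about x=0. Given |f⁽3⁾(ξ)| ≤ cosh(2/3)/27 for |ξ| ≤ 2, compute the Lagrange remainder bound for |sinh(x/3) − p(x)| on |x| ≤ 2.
4*cosh(2/3)/81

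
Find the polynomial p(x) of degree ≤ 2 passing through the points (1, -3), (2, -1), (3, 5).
2*x**2 - 4*x - 1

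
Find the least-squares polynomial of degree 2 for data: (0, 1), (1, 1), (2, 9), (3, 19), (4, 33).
17/35 + (-13/35)x + (15/7)x²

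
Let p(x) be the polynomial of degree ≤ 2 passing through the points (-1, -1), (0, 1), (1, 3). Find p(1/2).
2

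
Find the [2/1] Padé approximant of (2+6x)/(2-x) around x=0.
(3*x + 1)/(1 - x/2)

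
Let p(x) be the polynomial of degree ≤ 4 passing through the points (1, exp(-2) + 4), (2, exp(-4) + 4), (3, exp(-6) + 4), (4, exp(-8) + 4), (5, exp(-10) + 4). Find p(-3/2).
(-8580*exp(6) - 5460*exp(2) + 1155 + 10010*exp(4) + 3003*exp(8) + 512*exp(10))*exp(-10)/128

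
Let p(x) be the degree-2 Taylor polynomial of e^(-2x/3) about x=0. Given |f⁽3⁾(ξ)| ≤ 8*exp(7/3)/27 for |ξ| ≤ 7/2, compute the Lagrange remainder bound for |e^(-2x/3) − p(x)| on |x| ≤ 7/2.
343*exp(7/3)/162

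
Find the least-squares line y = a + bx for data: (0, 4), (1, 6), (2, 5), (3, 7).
a = 43/10, b = 4/5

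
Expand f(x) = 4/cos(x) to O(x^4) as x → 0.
4 + 2*x**2 + O(x**4)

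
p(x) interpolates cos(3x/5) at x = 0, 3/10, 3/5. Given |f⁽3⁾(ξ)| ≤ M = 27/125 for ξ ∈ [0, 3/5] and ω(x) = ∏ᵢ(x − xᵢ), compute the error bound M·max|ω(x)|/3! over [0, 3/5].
27*sqrt(3)/125000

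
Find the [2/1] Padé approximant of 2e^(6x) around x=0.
(12*x**2 + 8*x + 2)/(1 - 2*x)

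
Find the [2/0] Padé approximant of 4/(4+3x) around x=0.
9*x**2/16 - 3*x/4 + 1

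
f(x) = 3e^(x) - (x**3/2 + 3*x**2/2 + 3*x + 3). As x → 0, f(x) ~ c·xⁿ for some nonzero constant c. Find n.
4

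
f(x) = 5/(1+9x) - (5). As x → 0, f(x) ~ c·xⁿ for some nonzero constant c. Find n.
1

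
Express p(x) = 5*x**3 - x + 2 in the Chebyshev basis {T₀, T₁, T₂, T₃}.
(2)T₀ + (11/4)T₁ + (5/4)T₃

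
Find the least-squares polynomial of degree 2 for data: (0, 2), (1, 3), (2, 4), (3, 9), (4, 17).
83/35 + (-54/35)x + (9/7)x²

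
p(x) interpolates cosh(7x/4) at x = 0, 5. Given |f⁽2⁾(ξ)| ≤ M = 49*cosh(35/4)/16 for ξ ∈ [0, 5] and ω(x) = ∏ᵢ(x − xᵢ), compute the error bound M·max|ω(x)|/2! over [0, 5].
1225*cosh(35/4)/128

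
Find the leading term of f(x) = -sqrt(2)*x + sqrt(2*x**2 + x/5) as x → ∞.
sqrt(2)/20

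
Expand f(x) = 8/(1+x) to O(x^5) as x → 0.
8 - 8*x + 8*x**2 - 8*x**3 + 8*x**4 + O(x**5)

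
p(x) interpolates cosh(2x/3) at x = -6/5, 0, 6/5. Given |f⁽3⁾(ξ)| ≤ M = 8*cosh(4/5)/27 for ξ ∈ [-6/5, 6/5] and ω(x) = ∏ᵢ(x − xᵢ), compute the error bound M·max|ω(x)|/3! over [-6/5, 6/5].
64*sqrt(3)*cosh(4/5)/3375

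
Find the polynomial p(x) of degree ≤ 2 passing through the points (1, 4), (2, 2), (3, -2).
-x**2 + x + 4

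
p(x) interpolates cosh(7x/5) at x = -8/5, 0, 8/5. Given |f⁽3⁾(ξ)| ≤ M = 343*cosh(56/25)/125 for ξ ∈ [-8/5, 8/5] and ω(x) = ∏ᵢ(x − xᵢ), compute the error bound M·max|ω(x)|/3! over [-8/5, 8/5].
175616*sqrt(3)*cosh(56/25)/421875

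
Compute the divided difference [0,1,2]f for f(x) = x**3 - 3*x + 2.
3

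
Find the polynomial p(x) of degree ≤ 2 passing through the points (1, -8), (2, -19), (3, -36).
-3*x**2 - 2*x - 3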